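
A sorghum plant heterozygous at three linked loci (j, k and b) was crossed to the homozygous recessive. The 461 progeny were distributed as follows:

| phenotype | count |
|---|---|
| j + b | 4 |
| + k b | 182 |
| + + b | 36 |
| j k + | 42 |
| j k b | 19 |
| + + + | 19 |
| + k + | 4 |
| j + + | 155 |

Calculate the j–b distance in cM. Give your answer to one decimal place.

10.0 cM

The two most frequent reciprocal classes, j + + and + k b, are the parental types, so the F1 was j + + / + k b.
The two rarest classes, j + b and + k +, are the double crossovers. Comparing them with the parentals, only the b allele has switched, so b is the middle locus and the order is k – b – j.
Crossovers in the b–j interval produce the single-crossover classes + + + and j k b (19 + 19 = 38) plus the double crossovers (8).
RF(b–j) = (38 + 8) / 461 = 46/461 = 0.0998 → 10.0 cM.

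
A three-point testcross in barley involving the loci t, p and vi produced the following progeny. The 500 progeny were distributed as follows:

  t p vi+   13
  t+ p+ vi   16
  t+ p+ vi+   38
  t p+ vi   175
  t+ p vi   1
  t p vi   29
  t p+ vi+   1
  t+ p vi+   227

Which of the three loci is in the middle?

vi

The two most frequent reciprocal classes, t p+ vi and t+ p vi+, are the parental types, so the F1 was t p+ vi / t+ p vi+.
The two rarest classes, t p+ vi+ and t+ p vi, are the double crossovers. Comparing them with the parentals, only the vi allele has switched, so vi is the middle locus and the order is t – vi – p.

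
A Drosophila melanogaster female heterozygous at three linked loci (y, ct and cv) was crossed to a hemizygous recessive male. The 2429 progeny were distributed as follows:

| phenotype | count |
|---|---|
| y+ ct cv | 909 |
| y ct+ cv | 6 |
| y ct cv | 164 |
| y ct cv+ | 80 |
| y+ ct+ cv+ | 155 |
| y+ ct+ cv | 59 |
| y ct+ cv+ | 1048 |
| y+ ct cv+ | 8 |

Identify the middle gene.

The two most frequent reciprocal classes, y+ ct cv and y ct+ cv+, are the parental types, so the F1 was y+ ct cv / y ct+ cv+.
The two rarest classes, y+ ct cv+ and y ct+ cv, are the double crossovers. Comparing them with the parentals, only the cv allele has switched, so cv is the middle locus and the order is ct – cv – y.

cv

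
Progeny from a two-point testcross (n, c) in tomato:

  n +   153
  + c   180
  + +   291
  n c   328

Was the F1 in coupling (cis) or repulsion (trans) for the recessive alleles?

The two most frequent classes are + + (291) and n c (328); these are the parental (non-recombinant) types.
So the F1 carried + + on one chromosome and n c on the other — the recessive alleles are on the same chromosome (cis / coupling).

cis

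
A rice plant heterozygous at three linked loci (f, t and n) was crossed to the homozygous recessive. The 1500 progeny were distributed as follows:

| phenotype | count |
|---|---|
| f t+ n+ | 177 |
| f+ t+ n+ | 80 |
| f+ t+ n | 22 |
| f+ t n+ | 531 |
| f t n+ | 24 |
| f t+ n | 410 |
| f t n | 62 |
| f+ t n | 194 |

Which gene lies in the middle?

f

The two most frequent reciprocal classes, f+ t n+ and f t+ n, are the parental types, so the F1 was f+ t n+ / f t+ n.
The two rarest classes, f t n+ and f+ t+ n, are the double crossovers. Comparing them with the parentals, only the f allele has switched, so f is the middle locus and the order is n – f – t.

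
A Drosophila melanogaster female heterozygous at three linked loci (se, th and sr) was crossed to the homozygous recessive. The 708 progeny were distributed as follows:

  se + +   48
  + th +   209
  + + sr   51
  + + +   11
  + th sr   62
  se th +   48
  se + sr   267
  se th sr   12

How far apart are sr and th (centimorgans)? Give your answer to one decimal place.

The two most frequent reciprocal classes, se + sr and + th +, are the parental types, so the F1 was se + sr / + th +.
The two rarest classes, se th sr and + + +, are the double crossovers. Comparing them with the parentals, only the th allele has switched, so th is the middle locus and the order is sr – th – se.
Crossovers in the sr–th interval produce the single-crossover classes se + + and + th sr (48 + 62 = 110) plus the double crossovers (23).
RF(sr–th) = (110 + 23) / 708 = 133/708 = 0.1879 → 18.8 centimorgans.

18.8 centimorgans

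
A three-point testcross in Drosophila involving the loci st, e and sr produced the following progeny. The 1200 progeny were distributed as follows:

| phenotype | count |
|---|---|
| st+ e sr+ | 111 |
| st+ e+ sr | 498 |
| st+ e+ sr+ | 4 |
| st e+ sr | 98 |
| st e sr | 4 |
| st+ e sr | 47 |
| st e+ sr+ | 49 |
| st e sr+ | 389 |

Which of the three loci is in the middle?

sr

The two most frequent reciprocal classes, st+ e+ sr and st e sr+, are the parental types, so the F1 was st+ e+ sr / st e sr+.
The two rarest classes, st+ e+ sr+ and st e sr, are the double crossovers. Comparing them with the parentals, only the sr allele has switched, so sr is the middle locus and the order is st – sr – e.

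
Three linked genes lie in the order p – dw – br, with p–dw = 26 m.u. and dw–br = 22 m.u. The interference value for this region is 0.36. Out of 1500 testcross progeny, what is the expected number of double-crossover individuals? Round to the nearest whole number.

Map distances give recombination frequencies of 0.260 and 0.220 for the two intervals.
With interference 0.36 (so coincidence = 0.64), expected double-crossover frequency = 0.260 × 0.220 × 0.64 = 0.03661.
Expected number = 0.03661 × 1500 = 54.91 ≈ 55.

55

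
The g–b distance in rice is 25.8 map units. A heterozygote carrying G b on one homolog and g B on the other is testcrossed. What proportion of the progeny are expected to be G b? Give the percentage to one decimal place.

37.1%

A map distance of 25.8 map units corresponds to a recombination frequency of 0.258.
The F1 is G b / g B, so G b is a parental gamete class with expected frequency (1 − r)/2 = 0.742/2 = 0.3710.
That is 0.3710 = 37.1% of the progeny.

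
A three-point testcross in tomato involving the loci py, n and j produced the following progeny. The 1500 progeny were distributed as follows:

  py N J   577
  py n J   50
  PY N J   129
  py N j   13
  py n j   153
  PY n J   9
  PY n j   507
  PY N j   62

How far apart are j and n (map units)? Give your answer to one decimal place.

The two most frequent reciprocal classes, py N J and PY n j, are the parental types, so the F1 was py N J / PY n j.
The two rarest classes, py N j and PY n J, are the double crossovers. Comparing them with the parentals, only the j allele has switched, so j is the middle locus and the order is n – j – py.
Crossovers in the n–j interval produce the single-crossover classes py n J and PY N j (50 + 62 = 112) plus the double crossovers (22).
RF(n–j) = (112 + 22) / 1500 = 134/1500 = 0.0893 → 8.9 map units.

8.9 map units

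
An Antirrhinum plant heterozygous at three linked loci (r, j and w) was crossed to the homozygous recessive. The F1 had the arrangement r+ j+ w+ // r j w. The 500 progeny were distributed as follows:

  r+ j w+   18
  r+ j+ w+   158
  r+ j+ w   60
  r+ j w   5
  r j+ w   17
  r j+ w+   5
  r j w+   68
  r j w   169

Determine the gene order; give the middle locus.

The two rarest classes, r j+ w+ and r+ j w, are the double crossovers. Comparing them with the parentals, only the r allele has switched, so r is the middle locus and the order is w – r – j.

r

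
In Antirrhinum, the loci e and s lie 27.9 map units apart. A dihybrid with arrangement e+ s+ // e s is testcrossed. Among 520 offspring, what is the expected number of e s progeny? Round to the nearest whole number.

A map distance of 27.9 map units corresponds to a recombination frequency of 0.279.
The F1 is e+ s+ / e s, so e s is a parental gamete class with expected frequency (1 − r)/2 = 0.721/2 = 0.3605.
Expected number = 0.3605 × 520 = 187.46 ≈ 187.

187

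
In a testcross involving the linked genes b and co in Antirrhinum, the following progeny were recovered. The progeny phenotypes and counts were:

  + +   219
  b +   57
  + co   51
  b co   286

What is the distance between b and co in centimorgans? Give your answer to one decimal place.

The two most frequent classes, + + (219) and b co (286), are the parental types, so the F1 was + + / b co.
The recombinant classes are + co and b +: 51 + 57 = 108.
Recombination frequency = 108/613 = 0.1762 ≈ 17.6%, i.e. 17.6 centimorgans.

17.6 centimorgans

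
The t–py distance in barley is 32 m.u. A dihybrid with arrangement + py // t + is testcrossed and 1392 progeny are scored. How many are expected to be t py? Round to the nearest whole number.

223

A map distance of 32 m.u. corresponds to a recombination frequency of 0.320.
The F1 is + py / t +, so t py is a recombinant gamete class with expected frequency r/2 = 0.320/2 = 0.1600.
Expected number = 0.1600 × 1392 = 222.72 ≈ 223.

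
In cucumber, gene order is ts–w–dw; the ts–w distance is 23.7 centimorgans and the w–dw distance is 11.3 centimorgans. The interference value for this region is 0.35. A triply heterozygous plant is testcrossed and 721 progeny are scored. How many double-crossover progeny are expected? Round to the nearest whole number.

13

Map distances give recombination frequencies of 0.237 and 0.113 for the two intervals.
With interference 0.35 (so coincidence = 0.65), expected double-crossover frequency = 0.237 × 0.113 × 0.65 = 0.01741.
Expected number = 0.01741 × 721 = 12.55 ≈ 13.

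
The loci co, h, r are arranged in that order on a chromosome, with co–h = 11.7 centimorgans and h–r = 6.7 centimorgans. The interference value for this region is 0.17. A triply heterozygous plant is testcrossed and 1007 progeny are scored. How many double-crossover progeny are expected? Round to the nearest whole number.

Map distances give recombination frequencies of 0.117 and 0.067 for the two intervals.
With interference 0.17 (so coincidence = 0.83), expected double-crossover frequency = 0.117 × 0.067 × 0.83 = 0.00651.
Expected number = 0.00651 × 1007 = 6.55 ≈ 7.

7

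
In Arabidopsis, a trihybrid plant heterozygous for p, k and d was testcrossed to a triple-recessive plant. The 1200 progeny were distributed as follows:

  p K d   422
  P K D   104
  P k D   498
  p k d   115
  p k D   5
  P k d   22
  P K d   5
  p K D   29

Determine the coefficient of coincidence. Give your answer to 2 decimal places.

The two most frequent reciprocal classes, p K d and P k D, are the parental types, so the F1 was p K d / P k D.
The two rarest classes, P K d and p k D, are the double crossovers. Comparing them with the parentals, only the p allele has switched, so p is the middle locus and the order is d – p – k.
d–p: (51 + 10)/1200 = 0.0508; p–k: (219 + 10)/1200 = 0.1908.
Expected DCO frequency = 0.0508 × 0.1908 ≈ 0.00969; observed = 10/1200 ≈ 0.00833.
Coefficient of coincidence = 0.00833/0.00969 ≈ 0.86.

0.86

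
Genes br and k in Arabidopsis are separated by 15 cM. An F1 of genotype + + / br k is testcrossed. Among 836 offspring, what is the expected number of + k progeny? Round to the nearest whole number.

63

A map distance of 15 cM corresponds to a recombination frequency of 0.150.
The F1 is + + / br k, so + k is a recombinant gamete class with expected frequency r/2 = 0.150/2 = 0.0750.
Expected number = 0.0750 × 836 = 62.70 ≈ 63.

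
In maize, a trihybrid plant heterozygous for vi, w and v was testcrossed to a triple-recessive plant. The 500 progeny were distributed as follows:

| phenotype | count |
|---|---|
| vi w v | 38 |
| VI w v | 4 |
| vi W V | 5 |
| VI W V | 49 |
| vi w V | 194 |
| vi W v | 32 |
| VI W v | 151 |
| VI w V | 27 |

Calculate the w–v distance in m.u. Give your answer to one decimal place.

19.2 m.u.

The two most frequent reciprocal classes, vi w V and VI W v, are the parental types, so the F1 was vi w V / VI W v.
The two rarest classes, vi W V and VI w v, are the double crossovers. Comparing them with the parentals, only the w allele has switched, so w is the middle locus and the order is v – w – vi.
Crossovers in the v–w interval produce the single-crossover classes vi w v and VI W V (38 + 49 = 87) plus the double crossovers (9).
RF(v–w) = (87 + 9) / 500 = 96/500 = 0.1920 → 19.2 m.u.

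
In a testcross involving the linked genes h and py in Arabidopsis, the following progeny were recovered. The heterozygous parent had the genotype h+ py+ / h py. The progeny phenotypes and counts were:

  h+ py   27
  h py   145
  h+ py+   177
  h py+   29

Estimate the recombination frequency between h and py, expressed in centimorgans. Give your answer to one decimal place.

14.8 centimorgans

The recombinant classes are h+ py and h py+: 27 + 29 = 56.
Recombination frequency = 56/378 = 0.1481 ≈ 14.8%, i.e. 14.8 centimorgans.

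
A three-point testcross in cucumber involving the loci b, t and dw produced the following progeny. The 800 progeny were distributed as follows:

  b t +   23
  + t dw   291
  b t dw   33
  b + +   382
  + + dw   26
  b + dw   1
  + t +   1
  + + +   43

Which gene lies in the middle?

dw

The two most frequent reciprocal classes, + t dw and b + +, are the parental types, so the F1 was + t dw / b + +.
The two rarest classes, + t + and b + dw, are the double crossovers. Comparing them with the parentals, only the dw allele has switched, so dw is the middle locus and the order is t – dw – b.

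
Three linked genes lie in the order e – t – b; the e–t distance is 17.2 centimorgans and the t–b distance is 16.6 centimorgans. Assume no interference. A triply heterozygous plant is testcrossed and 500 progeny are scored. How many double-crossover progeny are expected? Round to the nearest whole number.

Map distances give recombination frequencies of 0.172 and 0.166 for the two intervals.
With no interference, expected double-crossover frequency = 0.172 × 0.166 = 0.02855.
Expected number = 0.02855 × 500 = 14.28 ≈ 14.

14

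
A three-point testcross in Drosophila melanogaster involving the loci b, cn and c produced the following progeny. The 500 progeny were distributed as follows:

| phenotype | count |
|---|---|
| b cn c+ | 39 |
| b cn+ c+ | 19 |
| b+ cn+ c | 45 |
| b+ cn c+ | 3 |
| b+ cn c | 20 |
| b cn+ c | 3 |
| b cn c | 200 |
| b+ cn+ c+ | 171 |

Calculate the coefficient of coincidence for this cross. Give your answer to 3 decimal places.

The two most frequent reciprocal classes, b cn c and b+ cn+ c+, are the parental types, so the F1 was b cn c / b+ cn+ c+.
The two rarest classes, b cn+ c and b+ cn c+, are the double crossovers. Comparing them with the parentals, only the cn allele has switched, so cn is the middle locus and the order is c – cn – b.
c–cn: (84 + 6)/500 = 0.1800; cn–b: (39 + 6)/500 = 0.0900.
Expected DCO frequency = 0.1800 × 0.0900 ≈ 0.01620; observed = 6/500 ≈ 0.01200.
Coefficient of coincidence = 0.01200/0.01620 ≈ 0.741.

0.741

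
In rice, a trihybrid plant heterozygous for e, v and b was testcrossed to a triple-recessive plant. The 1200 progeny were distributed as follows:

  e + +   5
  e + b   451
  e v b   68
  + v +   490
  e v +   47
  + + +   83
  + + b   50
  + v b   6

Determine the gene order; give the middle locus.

The two most frequent reciprocal classes, + v + and e + b, are the parental types, so the F1 was + v + / e + b.
The two rarest classes, + v b and e + +, are the double crossovers. Comparing them with the parentals, only the b allele has switched, so b is the middle locus and the order is e – b – v.

b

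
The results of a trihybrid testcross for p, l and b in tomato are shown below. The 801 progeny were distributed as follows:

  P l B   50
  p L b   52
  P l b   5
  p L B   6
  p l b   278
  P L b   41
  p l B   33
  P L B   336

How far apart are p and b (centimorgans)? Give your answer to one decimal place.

10.6 centimorgans

The two most frequent reciprocal classes, p l b and P L B, are the parental types, so the F1 was p l b / P L B.
The two rarest classes, P l b and p L B, are the double crossovers. Comparing them with the parentals, only the p allele has switched, so p is the middle locus and the order is l – p – b.
Crossovers in the p–b interval produce the single-crossover classes p l B and P L b (33 + 41 = 74) plus the double crossovers (11).
RF(p–b) = (74 + 11) / 801 = 85/801 = 0.1061 → 10.6 centimorgans.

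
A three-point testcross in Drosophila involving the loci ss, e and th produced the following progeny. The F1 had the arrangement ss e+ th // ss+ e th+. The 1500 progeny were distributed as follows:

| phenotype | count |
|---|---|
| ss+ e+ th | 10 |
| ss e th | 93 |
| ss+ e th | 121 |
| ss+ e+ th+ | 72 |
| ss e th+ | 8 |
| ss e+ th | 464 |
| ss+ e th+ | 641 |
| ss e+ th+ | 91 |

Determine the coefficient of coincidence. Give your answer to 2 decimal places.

0.64

The two rarest classes, ss+ e+ th and ss e th+, are the double crossovers. Comparing them with the parentals, only the ss allele has switched, so ss is the middle locus and the order is th – ss – e.
th–ss: (212 + 18)/1500 = 0.1533; ss–e: (165 + 18)/1500 = 0.1220.
Expected DCO frequency = 0.1533 × 0.1220 ≈ 0.01870; observed = 18/1500 ≈ 0.01200.
Coefficient of coincidence = 0.01200/0.01870 ≈ 0.64.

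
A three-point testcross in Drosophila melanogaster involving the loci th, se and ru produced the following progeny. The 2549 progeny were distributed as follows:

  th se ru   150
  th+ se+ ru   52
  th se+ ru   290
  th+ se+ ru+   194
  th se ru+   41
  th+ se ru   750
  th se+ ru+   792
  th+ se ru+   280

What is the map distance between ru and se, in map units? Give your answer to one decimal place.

The two most frequent reciprocal classes, th se+ ru+ and th+ se ru, are the parental types, so the F1 was th se+ ru+ / th+ se ru.
The two rarest classes, th se ru+ and th+ se+ ru, are the double crossovers. Comparing them with the parentals, only the se allele has switched, so se is the middle locus and the order is ru – se – th.
Crossovers in the ru–se interval produce the single-crossover classes th se+ ru and th+ se ru+ (290 + 280 = 570) plus the double crossovers (93).
RF(ru–se) = (570 + 93) / 2549 = 663/2549 = 0.2601 → 26.0 map units.

26.0 map units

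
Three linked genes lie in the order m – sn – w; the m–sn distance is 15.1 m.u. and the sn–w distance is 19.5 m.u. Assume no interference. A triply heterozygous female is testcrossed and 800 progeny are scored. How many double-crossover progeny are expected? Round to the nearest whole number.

24

Map distances give recombination frequencies of 0.151 and 0.195 for the two intervals.
With no interference, expected double-crossover frequency = 0.151 × 0.195 = 0.02944.
Expected number = 0.02944 × 800 = 23.56 ≈ 24.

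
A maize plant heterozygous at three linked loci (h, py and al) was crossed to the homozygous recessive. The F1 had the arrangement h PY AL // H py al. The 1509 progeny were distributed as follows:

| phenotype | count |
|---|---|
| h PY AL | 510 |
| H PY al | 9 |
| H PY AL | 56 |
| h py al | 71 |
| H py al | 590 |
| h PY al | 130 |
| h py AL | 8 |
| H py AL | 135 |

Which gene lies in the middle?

The two rarest classes, h py AL and H PY al, are the double crossovers. Comparing them with the parentals, only the py allele has switched, so py is the middle locus and the order is h – py – al.

py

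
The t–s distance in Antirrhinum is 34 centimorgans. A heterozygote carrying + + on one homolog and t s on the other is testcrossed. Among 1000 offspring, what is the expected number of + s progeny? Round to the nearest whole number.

A map distance of 34 centimorgans corresponds to a recombination frequency of 0.340.
The F1 is + + / t s, so + s is a recombinant gamete class with expected frequency r/2 = 0.340/2 = 0.1700.
Expected number = 0.1700 × 1000 = 170.00 ≈ 170.

170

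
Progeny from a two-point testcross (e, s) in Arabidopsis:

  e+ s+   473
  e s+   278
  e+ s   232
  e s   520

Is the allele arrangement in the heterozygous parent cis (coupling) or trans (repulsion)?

The two most frequent classes are e+ s+ (473) and e s (520); these are the parental (non-recombinant) types.
So the F1 carried e+ s+ on one chromosome and e s on the other — the recessive alleles are on the same chromosome (cis / coupling).

cis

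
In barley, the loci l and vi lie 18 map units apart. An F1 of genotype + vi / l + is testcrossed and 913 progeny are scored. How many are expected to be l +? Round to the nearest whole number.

A map distance of 18 map units corresponds to a recombination frequency of 0.180.
The F1 is + vi / l +, so l + is a parental gamete class with expected frequency (1 − r)/2 = 0.820/2 = 0.4100.
Expected number = 0.4100 × 913 = 374.33 ≈ 374.

374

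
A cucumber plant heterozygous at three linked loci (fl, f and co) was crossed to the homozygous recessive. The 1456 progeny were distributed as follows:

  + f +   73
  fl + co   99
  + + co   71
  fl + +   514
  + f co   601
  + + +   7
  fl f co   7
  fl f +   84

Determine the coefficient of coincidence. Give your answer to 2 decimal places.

The two most frequent reciprocal classes, + f co and fl + +, are the parental types, so the F1 was + f co / fl + +.
The two rarest classes, fl f co and + + +, are the double crossovers. Comparing them with the parentals, only the fl allele has switched, so fl is the middle locus and the order is co – fl – f.
co–fl: (172 + 14)/1456 = 0.1277; fl–f: (155 + 14)/1456 = 0.1161.
Expected DCO frequency = 0.1277 × 0.1161 ≈ 0.01483; observed = 14/1456 ≈ 0.00962.
Coefficient of coincidence = 0.00962/0.01483 ≈ 0.65.

0.65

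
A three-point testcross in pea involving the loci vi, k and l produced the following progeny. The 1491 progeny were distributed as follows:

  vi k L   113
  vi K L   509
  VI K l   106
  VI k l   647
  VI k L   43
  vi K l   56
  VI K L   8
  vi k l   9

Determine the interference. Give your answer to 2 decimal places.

The two most frequent reciprocal classes, vi K L and VI k l, are the parental types, so the F1 was vi K L / VI k l.
The two rarest classes, VI K L and vi k l, are the double crossovers. Comparing them with the parentals, only the vi allele has switched, so vi is the middle locus and the order is k – vi – l.
k–vi: (219 + 17)/1491 = 0.1583; vi–l: (99 + 17)/1491 = 0.0778.
Expected DCO frequency = 0.1583 × 0.0778 ≈ 0.01232; observed = 17/1491 ≈ 0.01140.
Coefficient of coincidence = 0.01140/0.01232 ≈ 0.93; interference = 1 − 0.93 = 0.07.

0.07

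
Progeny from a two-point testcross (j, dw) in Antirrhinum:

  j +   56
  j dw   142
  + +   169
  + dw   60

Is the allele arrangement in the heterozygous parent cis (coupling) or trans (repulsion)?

The two most frequent classes are + + (169) and j dw (142); these are the parental (non-recombinant) types.
So the F1 carried + + on one chromosome and j dw on the other — the recessive alleles are on the same chromosome (cis / coupling).

cis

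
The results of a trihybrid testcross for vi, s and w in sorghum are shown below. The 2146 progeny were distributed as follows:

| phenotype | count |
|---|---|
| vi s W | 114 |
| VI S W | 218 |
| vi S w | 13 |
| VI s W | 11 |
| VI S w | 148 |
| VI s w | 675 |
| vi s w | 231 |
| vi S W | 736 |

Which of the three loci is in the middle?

The two most frequent reciprocal classes, vi S W and VI s w, are the parental types, so the F1 was vi S W / VI s w.
The two rarest classes, vi S w and VI s W, are the double crossovers. Comparing them with the parentals, only the w allele has switched, so w is the middle locus and the order is s – w – vi.

w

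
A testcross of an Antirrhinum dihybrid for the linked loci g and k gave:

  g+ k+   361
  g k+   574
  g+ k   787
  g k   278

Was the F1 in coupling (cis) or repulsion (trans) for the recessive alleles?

The two most frequent classes are g+ k (787) and g k+ (574); these are the parental (non-recombinant) types.
So the F1 carried g+ k on one chromosome and g k+ on the other — the recessive alleles are on opposite chromosomes (trans / repulsion).

trans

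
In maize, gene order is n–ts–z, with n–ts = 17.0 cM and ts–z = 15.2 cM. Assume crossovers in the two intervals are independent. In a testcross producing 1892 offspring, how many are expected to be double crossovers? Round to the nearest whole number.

Map distances give recombination frequencies of 0.170 and 0.152 for the two intervals.
With no interference, expected double-crossover frequency = 0.170 × 0.152 = 0.02584.
Expected number = 0.02584 × 1892 = 48.89 ≈ 49.

49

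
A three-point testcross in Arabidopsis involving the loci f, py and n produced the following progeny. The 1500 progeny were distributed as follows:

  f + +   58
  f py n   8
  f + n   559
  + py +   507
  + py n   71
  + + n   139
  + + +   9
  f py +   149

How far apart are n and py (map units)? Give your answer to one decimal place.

The two most frequent reciprocal classes, + py + and f + n, are the parental types, so the F1 was + py + / f + n.
The two rarest classes, + + + and f py n, are the double crossovers. Comparing them with the parentals, only the py allele has switched, so py is the middle locus and the order is n – py – f.
Crossovers in the n–py interval produce the single-crossover classes + py n and f + + (71 + 58 = 129) plus the double crossovers (17).
RF(n–py) = (129 + 17) / 1500 = 146/1500 = 0.0973 → 9.7 map units.

9.7 map units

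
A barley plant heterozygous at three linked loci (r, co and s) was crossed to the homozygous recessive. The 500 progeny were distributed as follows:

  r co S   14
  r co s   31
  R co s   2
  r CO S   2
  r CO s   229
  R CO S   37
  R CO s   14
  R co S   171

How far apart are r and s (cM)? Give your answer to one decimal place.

6.4 cM

The two most frequent reciprocal classes, R co S and r CO s, are the parental types, so the F1 was R co S / r CO s.
The two rarest classes, R co s and r CO S, are the double crossovers. Comparing them with the parentals, only the s allele has switched, so s is the middle locus and the order is co – s – r.
Crossovers in the s–r interval produce the single-crossover classes r co S and R CO s (14 + 14 = 28) plus the double crossovers (4).
RF(s–r) = (28 + 4) / 500 = 32/500 = 0.0640 → 6.4 cM.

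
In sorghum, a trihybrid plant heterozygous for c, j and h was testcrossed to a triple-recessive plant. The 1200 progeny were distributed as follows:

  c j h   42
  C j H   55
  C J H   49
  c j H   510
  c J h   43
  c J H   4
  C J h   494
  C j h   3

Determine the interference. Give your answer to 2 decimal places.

The two most frequent reciprocal classes, c j H and C J h, are the parental types, so the F1 was c j H / C J h.
The two rarest classes, c J H and C j h, are the double crossovers. Comparing them with the parentals, only the j allele has switched, so j is the middle locus and the order is h – j – c.
h–j: (91 + 7)/1200 = 0.0817; j–c: (98 + 7)/1200 = 0.0875.
Expected DCO frequency = 0.0817 × 0.0875 ≈ 0.00715; observed = 7/1200 ≈ 0.00583.
Coefficient of coincidence = 0.00583/0.00715 ≈ 0.82; interference = 1 − 0.82 = 0.18.

0.18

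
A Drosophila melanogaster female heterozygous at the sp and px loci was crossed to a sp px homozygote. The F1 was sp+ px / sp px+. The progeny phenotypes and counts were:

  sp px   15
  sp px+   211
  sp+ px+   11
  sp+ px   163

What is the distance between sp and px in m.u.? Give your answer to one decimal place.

6.5 m.u.

The recombinant classes are sp+ px+ and sp px: 11 + 15 = 26.
Recombination frequency = 26/400 = 0.0650 ≈ 6.5%, i.e. 6.5 m.u.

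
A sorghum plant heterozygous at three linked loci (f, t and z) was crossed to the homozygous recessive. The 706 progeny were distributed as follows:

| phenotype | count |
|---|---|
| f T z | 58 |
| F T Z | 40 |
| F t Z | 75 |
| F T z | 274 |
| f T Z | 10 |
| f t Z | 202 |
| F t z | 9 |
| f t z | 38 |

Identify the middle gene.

t

The two most frequent reciprocal classes, F T z and f t Z, are the parental types, so the F1 was F T z / f t Z.
The two rarest classes, F t z and f T Z, are the double crossovers. Comparing them with the parentals, only the t allele has switched, so t is the middle locus and the order is z – t – f.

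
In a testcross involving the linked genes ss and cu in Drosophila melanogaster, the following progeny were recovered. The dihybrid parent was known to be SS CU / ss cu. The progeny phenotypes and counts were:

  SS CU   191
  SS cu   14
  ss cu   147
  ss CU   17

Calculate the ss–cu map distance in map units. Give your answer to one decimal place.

8.4 map units

The recombinant classes are SS cu and ss CU: 14 + 17 = 31.
Recombination frequency = 31/369 = 0.0840 ≈ 8.4%, i.e. 8.4 map units.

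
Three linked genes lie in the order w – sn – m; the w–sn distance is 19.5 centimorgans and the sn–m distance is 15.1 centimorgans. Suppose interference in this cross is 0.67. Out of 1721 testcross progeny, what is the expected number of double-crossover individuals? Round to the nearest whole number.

17

Map distances give recombination frequencies of 0.195 and 0.151 for the two intervals.
With interference 0.67 (so coincidence = 0.33), expected double-crossover frequency = 0.195 × 0.151 × 0.33 = 0.00972.
Expected number = 0.00972 × 1721 = 16.72 ≈ 17.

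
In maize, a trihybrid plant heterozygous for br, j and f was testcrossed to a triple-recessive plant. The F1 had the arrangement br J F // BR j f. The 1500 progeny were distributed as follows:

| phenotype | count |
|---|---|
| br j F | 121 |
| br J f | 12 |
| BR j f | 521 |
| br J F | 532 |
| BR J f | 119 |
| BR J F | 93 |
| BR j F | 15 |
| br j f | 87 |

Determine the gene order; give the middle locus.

f

The two rarest classes, br J f and BR j F, are the double crossovers. Comparing them with the parentals, only the f allele has switched, so f is the middle locus and the order is br – f – j.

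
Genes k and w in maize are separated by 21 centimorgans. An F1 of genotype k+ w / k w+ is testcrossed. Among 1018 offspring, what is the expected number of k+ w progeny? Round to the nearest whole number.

A map distance of 21 centimorgans corresponds to a recombination frequency of 0.210.
The F1 is k+ w / k w+, so k+ w is a parental gamete class with expected frequency (1 − r)/2 = 0.790/2 = 0.3950.
Expected number = 0.3950 × 1018 = 402.11 ≈ 402.

402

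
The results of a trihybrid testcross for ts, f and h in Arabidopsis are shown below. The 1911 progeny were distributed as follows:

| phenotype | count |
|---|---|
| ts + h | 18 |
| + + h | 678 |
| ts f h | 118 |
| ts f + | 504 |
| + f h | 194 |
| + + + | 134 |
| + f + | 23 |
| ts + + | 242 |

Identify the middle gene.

ts

The two most frequent reciprocal classes, ts f + and + + h, are the parental types, so the F1 was ts f + / + + h.
The two rarest classes, + f + and ts + h, are the double crossovers. Comparing them with the parentals, only the ts allele has switched, so ts is the middle locus and the order is h – ts – f.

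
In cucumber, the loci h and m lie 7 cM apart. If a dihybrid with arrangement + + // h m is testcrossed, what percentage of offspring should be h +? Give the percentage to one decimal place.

3.5%

A map distance of 7 cM corresponds to a recombination frequency of 0.070.
The F1 is + + / h m, so h + is a recombinant gamete class with expected frequency r/2 = 0.070/2 = 0.0350.
That is 0.0350 = 3.5% of the progeny.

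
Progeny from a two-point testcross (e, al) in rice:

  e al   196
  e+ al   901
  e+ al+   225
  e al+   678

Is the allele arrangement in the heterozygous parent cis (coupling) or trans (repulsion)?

The two most frequent classes are e+ al (901) and e al+ (678); these are the parental (non-recombinant) types.
So the F1 carried e+ al on one chromosome and e al+ on the other — the recessive alleles are on opposite chromosomes (trans / repulsion).

trans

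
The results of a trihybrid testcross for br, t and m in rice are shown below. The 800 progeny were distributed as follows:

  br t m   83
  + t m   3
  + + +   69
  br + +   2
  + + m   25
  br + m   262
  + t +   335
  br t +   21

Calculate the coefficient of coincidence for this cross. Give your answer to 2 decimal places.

The two most frequent reciprocal classes, + t + and br + m, are the parental types, so the F1 was + t + / br + m.
The two rarest classes, + t m and br + +, are the double crossovers. Comparing them with the parentals, only the m allele has switched, so m is the middle locus and the order is t – m – br.
t–m: (152 + 5)/800 = 0.1963; m–br: (46 + 5)/800 = 0.0638.
Expected DCO frequency = 0.1963 × 0.0638 ≈ 0.01252; observed = 5/800 ≈ 0.00625.
Coefficient of coincidence = 0.00625/0.01252 ≈ 0.50.

0.50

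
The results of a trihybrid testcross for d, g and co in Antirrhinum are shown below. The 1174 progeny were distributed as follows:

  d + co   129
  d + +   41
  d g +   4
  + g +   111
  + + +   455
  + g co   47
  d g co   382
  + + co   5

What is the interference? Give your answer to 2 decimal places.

0.56

The two most frequent reciprocal classes, d g co and + + +, are the parental types, so the F1 was d g co / + + +.
The two rarest classes, d g + and + + co, are the double crossovers. Comparing them with the parentals, only the co allele has switched, so co is the middle locus and the order is d – co – g.
d–co: (88 + 9)/1174 = 0.0826; co–g: (240 + 9)/1174 = 0.2121.
Expected DCO frequency = 0.0826 × 0.2121 ≈ 0.01752; observed = 9/1174 ≈ 0.00767.
Coefficient of coincidence = 0.00767/0.01752 ≈ 0.44; interference = 1 − 0.44 = 0.56.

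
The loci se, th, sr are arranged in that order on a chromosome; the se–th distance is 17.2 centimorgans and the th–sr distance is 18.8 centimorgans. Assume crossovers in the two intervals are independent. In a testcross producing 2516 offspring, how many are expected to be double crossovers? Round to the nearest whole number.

Map distances give recombination frequencies of 0.172 and 0.188 for the two intervals.
With no interference, expected double-crossover frequency = 0.172 × 0.188 = 0.03234.
Expected number = 0.03234 × 2516 = 81.36 ≈ 81.

81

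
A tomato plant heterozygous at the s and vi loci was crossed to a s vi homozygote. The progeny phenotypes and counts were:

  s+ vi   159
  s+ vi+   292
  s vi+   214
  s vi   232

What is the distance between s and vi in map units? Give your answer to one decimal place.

41.6 map units

The two most frequent classes, s+ vi+ (292) and s vi (232), are the parental types, so the F1 was s+ vi+ / s vi.
The recombinant classes are s+ vi and s vi+: 159 + 214 = 373.
Recombination frequency = 373/897 = 0.4158 ≈ 41.6%, i.e. 41.6 map units.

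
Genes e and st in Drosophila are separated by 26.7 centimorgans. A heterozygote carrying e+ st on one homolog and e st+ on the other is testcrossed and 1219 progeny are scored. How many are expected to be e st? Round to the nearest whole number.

A map distance of 26.7 centimorgans corresponds to a recombination frequency of 0.267.
The F1 is e+ st / e st+, so e st is a recombinant gamete class with expected frequency r/2 = 0.267/2 = 0.1335.
Expected number = 0.1335 × 1219 = 162.74 ≈ 163.

163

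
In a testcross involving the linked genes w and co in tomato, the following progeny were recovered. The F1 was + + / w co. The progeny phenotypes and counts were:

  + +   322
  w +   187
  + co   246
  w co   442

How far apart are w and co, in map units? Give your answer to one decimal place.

36.2 map units

The recombinant classes are + co and w +: 246 + 187 = 433.
Recombination frequency = 433/1197 = 0.3617 ≈ 36.2%, i.e. 36.2 map units.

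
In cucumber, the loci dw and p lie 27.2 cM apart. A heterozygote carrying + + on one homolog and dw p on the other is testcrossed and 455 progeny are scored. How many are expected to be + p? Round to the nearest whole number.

62

A map distance of 27.2 cM corresponds to a recombination frequency of 0.272.
The F1 is + + / dw p, so + p is a recombinant gamete class with expected frequency r/2 = 0.272/2 = 0.1360.
Expected number = 0.1360 × 455 = 61.88 ≈ 62.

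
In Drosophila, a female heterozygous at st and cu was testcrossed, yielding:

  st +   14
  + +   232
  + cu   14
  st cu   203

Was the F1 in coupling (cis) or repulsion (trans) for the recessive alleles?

The two most frequent classes are + + (232) and st cu (203); these are the parental (non-recombinant) types.
So the F1 carried + + on one chromosome and st cu on the other — the recessive alleles are on the same chromosome (cis / coupling).

cis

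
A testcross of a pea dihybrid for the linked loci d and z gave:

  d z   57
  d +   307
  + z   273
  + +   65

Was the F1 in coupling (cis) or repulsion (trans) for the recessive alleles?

The two most frequent classes are + z (273) and d + (307); these are the parental (non-recombinant) types.
So the F1 carried + z on one chromosome and d + on the other — the recessive alleles are on opposite chromosomes (trans / repulsion).

trans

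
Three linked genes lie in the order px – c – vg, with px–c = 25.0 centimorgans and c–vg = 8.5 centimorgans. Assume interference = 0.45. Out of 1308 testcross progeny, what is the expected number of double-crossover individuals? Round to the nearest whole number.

15

Map distances give recombination frequencies of 0.250 and 0.085 for the two intervals.
With interference 0.45 (so coincidence = 0.55), expected double-crossover frequency = 0.250 × 0.085 × 0.55 = 0.01169.
Expected number = 0.01169 × 1308 = 15.29 ≈ 15.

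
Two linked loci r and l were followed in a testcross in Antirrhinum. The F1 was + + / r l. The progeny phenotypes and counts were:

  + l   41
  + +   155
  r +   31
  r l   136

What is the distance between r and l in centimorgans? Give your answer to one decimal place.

The recombinant classes are + l and r +: 41 + 31 = 72.
Recombination frequency = 72/363 = 0.1983 ≈ 19.8%, i.e. 19.8 centimorgans.

19.8 centimorgans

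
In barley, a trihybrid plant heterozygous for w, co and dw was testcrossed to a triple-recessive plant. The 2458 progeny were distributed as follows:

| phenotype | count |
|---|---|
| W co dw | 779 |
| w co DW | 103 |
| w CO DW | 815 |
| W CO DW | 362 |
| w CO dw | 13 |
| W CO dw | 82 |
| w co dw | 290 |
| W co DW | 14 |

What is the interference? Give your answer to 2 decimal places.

The two most frequent reciprocal classes, w CO DW and W co dw, are the parental types, so the F1 was w CO DW / W co dw.
The two rarest classes, w CO dw and W co DW, are the double crossovers. Comparing them with the parentals, only the dw allele has switched, so dw is the middle locus and the order is co – dw – w.
co–dw: (185 + 27)/2458 = 0.0862; dw–w: (652 + 27)/2458 = 0.2762.
Expected DCO frequency = 0.0862 × 0.2762 ≈ 0.02381; observed = 27/2458 ≈ 0.01098.
Coefficient of coincidence = 0.01098/0.02381 ≈ 0.46; interference = 1 − 0.46 = 0.54.

0.54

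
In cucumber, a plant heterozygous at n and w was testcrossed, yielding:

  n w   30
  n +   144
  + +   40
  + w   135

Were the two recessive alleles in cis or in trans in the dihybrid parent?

The two most frequent classes are + w (135) and n + (144); these are the parental (non-recombinant) types.
So the F1 carried + w on one chromosome and n + on the other — the recessive alleles are on opposite chromosomes (trans / repulsion).

trans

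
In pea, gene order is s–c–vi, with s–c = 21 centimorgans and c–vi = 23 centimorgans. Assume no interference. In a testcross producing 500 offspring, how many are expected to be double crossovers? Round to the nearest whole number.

Map distances give recombination frequencies of 0.210 and 0.230 for the two intervals.
With no interference, expected double-crossover frequency = 0.210 × 0.230 = 0.04830.
Expected number = 0.04830 × 500 = 24.15 ≈ 24.

24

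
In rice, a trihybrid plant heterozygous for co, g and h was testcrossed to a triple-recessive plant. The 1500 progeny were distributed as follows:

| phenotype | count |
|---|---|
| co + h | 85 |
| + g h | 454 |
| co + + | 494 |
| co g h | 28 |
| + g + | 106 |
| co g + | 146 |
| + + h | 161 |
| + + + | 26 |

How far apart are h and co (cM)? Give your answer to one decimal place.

16.3 cM

The two most frequent reciprocal classes, co + + and + g h, are the parental types, so the F1 was co + + / + g h.
The two rarest classes, + + + and co g h, are the double crossovers. Comparing them with the parentals, only the co allele has switched, so co is the middle locus and the order is h – co – g.
Crossovers in the h–co interval produce the single-crossover classes co + h and + g + (85 + 106 = 191) plus the double crossovers (54).
RF(h–co) = (191 + 54) / 1500 = 245/1500 = 0.1633 → 16.3 cM.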